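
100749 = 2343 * 43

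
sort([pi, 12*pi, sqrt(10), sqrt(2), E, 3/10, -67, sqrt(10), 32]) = [-67, 3/10, sqrt(2), E, pi, sqrt(10), sqrt(10), 32, 12*pi]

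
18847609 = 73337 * 257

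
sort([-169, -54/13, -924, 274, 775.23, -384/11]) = [-924, -169, -384/11, -54/13, 274, 775.23]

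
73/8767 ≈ 0.00833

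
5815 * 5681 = 33035015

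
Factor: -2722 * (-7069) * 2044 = 2^3 * 7^1 * 73^1 * 1361^1 * 7069^1 = 39330275992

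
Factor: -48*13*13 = -1*2^4*3^1*13^2 = -8112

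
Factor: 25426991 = 25426991^1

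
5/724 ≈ 0.00691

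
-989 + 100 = -889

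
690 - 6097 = -5407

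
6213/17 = 365 + 8/17≈365.47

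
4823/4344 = 1 + 479/4344≈1.11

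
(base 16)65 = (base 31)38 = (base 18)5b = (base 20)51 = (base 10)101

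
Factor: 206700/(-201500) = -1*3^1*5^(-1)*31^(-1)*53^1 = -159/155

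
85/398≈0.214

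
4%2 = 0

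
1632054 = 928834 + 703220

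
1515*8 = 12120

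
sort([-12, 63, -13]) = [-13, -12, 63]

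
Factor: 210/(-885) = -1*2^1*7^1*59^(-1) = -14/59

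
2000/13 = 153 + 11/13 ≈ 153.85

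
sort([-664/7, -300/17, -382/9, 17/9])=[-664/7, -382/9, -300/17, 17/9]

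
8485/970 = 1697/194 ≈ 8.75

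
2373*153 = 363069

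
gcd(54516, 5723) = 59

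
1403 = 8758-7355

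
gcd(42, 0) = 42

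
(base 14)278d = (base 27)9fj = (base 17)172f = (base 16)1b49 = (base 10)6985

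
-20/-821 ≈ 0.0244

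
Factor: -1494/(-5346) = 3^(-3)*11^(-1)*83^1 = 83/297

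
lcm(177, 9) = 531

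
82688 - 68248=14440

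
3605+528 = 4133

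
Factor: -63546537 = -1*3^1*1997^1*10607^1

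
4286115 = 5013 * 855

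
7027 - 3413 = 3614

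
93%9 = 3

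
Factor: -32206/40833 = -1 * 2^1 * 3^(-2) * 13^(-1) * 349^(-1) * 16103^1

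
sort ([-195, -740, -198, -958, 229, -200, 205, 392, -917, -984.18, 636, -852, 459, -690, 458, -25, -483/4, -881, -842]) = [-984.18, -958, -917, -881, -852, -842, -740, -690, -200, -198, -195, -483/4, -25, 205, 229, 392, 458, 459, 636]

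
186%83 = 20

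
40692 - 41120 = -428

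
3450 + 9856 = 13306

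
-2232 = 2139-4371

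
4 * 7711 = 30844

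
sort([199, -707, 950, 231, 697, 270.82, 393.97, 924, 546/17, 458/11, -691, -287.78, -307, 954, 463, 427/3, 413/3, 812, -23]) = [-707, -691, -307, -287.78, -23, 546/17, 458/11, 413/3, 427/3, 199, 231, 270.82, 393.97, 463, 697, 812, 924, 950, 954]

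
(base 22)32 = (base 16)44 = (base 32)24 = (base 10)68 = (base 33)22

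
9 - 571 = -562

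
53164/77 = 690+34/77 ≈ 690.44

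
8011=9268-1257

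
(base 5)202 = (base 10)52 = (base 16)34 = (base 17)31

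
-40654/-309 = 131 + 175/309 ≈ 131.57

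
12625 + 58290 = 70915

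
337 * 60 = 20220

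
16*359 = 5744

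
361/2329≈0.155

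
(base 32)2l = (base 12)71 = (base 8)125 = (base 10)85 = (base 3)10011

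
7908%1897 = 320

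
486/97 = 5 + 1/97 ≈ 5.01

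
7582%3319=944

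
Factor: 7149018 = 2^1*3^1*1061^1*1123^1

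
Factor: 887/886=2^(-1)*443^(-1)*887^1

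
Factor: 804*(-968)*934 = -1*2^6*3^1*11^2*67^1*467^1 = -726906048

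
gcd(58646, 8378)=8378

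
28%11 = 6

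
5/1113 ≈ 0.00449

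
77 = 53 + 24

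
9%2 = 1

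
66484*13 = 864292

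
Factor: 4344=2^3*3^1*181^1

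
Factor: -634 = -1*2^1*317^1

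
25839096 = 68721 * 376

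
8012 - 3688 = 4324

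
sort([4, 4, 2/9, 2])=[2/9, 2, 4, 4]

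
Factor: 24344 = 2^3 * 17^1 * 179^1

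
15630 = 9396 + 6234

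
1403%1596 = 1403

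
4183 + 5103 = 9286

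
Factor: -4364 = -1*2^2*1091^1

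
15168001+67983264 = 83151265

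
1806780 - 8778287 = -6971507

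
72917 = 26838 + 46079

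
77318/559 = 138 + 176/559 ≈ 138.31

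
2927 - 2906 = 21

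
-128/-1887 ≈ 0.0678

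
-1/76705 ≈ -0.0000130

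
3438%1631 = 176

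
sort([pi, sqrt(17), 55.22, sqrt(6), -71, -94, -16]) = [-94, -71, -16, sqrt(6), pi, sqrt(17), 55.22]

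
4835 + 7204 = 12039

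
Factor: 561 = 3^1 * 11^1 * 17^1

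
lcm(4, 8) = 8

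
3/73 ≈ 0.0411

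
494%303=191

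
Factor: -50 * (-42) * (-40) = -1 * 2^5 * 3^1 * 5^3 * 7^1 = -84000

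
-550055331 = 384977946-935033277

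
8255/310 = 26 + 39/62 ≈ 26.63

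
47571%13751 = 6318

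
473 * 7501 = 3547973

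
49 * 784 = 38416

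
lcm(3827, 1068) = 45924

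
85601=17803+67798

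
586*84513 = 49524618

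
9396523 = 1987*4729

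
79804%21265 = 16009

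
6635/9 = 737+2/9 ≈ 737.22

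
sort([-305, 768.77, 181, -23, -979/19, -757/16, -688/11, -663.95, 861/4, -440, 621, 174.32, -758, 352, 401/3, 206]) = [-758, -663.95, -440, -305, -688/11, -979/19, -757/16, -23, 401/3, 174.32, 181, 206, 861/4, 352, 621, 768.77]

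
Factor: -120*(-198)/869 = 2^4*3^3*5^1*79^(-1) = 2160/79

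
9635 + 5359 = 14994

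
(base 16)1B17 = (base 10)6935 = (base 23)D2C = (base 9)10455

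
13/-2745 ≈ -0.00474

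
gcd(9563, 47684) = 131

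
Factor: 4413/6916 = 2^(-2)*3^1*7^(-1)*13^(-1)*19^(-1)*1471^1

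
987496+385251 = 1372747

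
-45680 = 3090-48770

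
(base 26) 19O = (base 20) 26E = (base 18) 2FG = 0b1110100110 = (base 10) 934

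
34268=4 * 8567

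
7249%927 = 760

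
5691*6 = 34146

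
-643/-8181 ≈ 0.0786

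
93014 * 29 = 2697406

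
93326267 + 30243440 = 123569707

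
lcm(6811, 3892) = 27244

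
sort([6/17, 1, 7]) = [6/17, 1, 7]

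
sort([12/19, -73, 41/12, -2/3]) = [-73, -2/3, 12/19, 41/12]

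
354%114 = 12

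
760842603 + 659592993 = 1420435596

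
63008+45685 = 108693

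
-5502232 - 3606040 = -9108272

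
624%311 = 2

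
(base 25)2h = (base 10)67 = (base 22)31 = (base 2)1000011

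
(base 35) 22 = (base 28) 2g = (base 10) 72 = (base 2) 1001000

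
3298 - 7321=-4023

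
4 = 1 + 3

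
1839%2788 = 1839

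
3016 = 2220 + 796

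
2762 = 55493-52731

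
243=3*81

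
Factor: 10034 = 2^1 * 29^1 * 173^1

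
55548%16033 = 7449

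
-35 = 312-347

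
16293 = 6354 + 9939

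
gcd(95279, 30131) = 1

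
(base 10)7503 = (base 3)101021220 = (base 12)4413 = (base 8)16517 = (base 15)2353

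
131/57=2 + 17/57 ≈ 2.30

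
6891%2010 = 861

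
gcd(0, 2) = 2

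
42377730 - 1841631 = 40536099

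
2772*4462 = 12368664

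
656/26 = 25 + 3/13 ≈ 25.23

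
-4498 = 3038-7536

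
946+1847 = 2793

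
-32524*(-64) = 2081536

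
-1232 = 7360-8592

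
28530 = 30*951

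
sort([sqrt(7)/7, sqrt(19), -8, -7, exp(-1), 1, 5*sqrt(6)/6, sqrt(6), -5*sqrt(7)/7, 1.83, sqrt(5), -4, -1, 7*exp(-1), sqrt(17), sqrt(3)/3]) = [-8, -7, -4, -5*sqrt(7)/7, -1, exp(-1), sqrt(7)/7, sqrt(3)/3, 1, 1.83, 5*sqrt(6)/6, sqrt(5), sqrt(6), 7*exp(-1), sqrt(17), sqrt(19)]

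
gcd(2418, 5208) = 186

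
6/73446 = 1/12241 ≈ 0.0000817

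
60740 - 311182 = -250442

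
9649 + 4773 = 14422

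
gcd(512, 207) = 1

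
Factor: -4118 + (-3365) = -1*7^1*1069^1 = -7483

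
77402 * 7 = 541814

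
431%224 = 207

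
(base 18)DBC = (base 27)61L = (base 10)4422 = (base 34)3S2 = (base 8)10506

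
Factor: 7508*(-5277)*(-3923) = 2^2*3^1*1759^1*1877^1*3923^1 = 155428145868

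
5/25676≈0.000195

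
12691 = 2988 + 9703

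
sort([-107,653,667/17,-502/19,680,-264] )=[-264,-107,-502/19,667/17,653,680] 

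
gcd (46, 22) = 2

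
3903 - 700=3203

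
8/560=1/70 ≈ 0.0143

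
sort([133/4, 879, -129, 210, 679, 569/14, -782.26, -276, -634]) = [-782.26, -634, -276, -129, 133/4, 569/14, 210, 679, 879]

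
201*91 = 18291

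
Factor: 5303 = 5303^1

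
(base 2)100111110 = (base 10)318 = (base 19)ge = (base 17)11c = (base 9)383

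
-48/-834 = 8/139 ≈ 0.0576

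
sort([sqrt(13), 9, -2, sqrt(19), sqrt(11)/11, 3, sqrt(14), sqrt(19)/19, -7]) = [-7, -2, sqrt(19)/19, sqrt(11)/11, 3, sqrt(13), sqrt(14), sqrt(19), 9]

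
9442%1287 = 433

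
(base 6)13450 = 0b100001000110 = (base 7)6114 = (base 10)2118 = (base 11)1656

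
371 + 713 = 1084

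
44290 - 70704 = -26414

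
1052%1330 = 1052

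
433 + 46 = 479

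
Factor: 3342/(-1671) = -1 * 2^1 = -2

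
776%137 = 91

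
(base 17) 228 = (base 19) 1dc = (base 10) 620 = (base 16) 26c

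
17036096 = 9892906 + 7143190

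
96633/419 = 230 + 263/419 ≈ 230.63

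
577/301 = 1 + 276/301 ≈ 1.92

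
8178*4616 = 37749648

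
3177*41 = 130257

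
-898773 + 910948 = 12175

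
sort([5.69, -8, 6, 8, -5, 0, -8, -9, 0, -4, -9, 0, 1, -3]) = [-9, -9, -8, -8, -5, -4, -3, 0, 0, 0, 1, 5.69, 6, 8]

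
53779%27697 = 26082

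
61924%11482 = 4514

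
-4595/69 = -66 - 41/69 ≈ -66.59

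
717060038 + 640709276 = 1357769314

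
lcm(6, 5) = 30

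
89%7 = 5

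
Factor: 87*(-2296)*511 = -1*2^3*3^1*7^2*29^1*41^1*73^1 = -102073272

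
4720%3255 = 1465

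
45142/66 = 683 + 32/33 ≈ 683.97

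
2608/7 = 372 + 4/7 ≈ 372.57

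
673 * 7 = 4711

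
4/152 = 1/38≈0.0263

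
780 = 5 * 156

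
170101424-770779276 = -600677852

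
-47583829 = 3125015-50708844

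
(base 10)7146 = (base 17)17c6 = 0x1bea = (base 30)7s6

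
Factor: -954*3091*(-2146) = 2^2*3^2*11^1*29^1*37^1*53^1*281^1 = 6328154844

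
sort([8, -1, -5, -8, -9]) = [-9, -8, -5, -1, 8]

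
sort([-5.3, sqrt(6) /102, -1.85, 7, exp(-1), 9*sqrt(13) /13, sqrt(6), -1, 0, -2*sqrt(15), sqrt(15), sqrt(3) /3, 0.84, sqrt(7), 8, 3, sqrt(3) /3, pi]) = [-2*sqrt(15), -5.3, -1.85, -1, 0, sqrt(6) /102, exp(-1), sqrt(3) /3, sqrt(3) /3, 0.84, sqrt(6), 9*sqrt(13) /13, sqrt(7), 3, pi, sqrt(15), 7, 8]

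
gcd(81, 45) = 9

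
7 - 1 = 6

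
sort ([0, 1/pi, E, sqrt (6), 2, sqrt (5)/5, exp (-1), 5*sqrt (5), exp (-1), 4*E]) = [0, 1/pi, exp (-1), exp (-1), sqrt (5)/5, 2, sqrt (6), E, 4*E, 5*sqrt (5)]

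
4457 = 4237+220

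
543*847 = 459921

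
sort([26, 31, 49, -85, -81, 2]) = [-85, -81, 2, 26, 31, 49]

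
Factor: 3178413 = 3^3*7^1*67^1*251^1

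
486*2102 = 1021572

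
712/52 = 13 + 9/13≈13.69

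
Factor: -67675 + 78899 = 2^3*23^1*61^1 = 11224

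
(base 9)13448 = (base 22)ii8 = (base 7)35402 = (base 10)9116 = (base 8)21634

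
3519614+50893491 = 54413105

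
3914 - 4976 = -1062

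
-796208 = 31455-827663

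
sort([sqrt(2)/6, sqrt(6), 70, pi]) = [sqrt(2)/6, sqrt(6), pi, 70]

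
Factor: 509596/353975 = 2^2*5^(-2)*14159^(-1)*127399^1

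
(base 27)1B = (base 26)1C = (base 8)46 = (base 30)18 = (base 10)38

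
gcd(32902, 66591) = 1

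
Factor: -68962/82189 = -1*2^1*29^2*41^1*82189^(-1)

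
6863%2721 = 1421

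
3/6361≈0.000472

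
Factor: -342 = -1 * 2^1 * 3^2 * 19^1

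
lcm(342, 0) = 0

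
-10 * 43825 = -438250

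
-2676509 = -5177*517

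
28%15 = 13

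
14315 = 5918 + 8397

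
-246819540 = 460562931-707382471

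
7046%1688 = 294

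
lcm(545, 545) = 545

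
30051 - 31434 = -1383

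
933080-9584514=-8651434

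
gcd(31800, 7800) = 600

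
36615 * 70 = 2563050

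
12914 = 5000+7914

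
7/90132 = 1/12876≈0.0000777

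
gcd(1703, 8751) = 1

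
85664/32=2677=2677.00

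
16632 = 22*756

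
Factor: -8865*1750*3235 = -1*2^1*3^2*5^5*7^1*197^1*647^1 = -50186981250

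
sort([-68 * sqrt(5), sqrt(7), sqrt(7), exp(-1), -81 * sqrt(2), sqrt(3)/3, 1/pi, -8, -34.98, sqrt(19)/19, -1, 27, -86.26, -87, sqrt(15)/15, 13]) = [-68 * sqrt(5), -81 * sqrt(2), -87, -86.26, -34.98, -8, -1, sqrt(19)/19, sqrt(15)/15, 1/pi, exp(-1), sqrt(3)/3, sqrt(7), sqrt(7), 13, 27]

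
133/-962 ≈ -0.138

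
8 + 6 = 14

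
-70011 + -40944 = -110955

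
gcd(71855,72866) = 1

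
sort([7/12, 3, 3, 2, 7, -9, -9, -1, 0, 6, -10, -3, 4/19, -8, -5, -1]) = [-10, -9, -9, -8, -5, -3, -1, -1, 0, 4/19, 7/12, 2, 3, 3, 6, 7]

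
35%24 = 11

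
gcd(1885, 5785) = 65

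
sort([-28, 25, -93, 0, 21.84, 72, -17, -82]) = [-93, -82, -28, -17, 0, 21.84, 25, 72]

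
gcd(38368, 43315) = 1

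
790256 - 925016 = -134760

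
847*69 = 58443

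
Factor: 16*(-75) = -1*2^4*3^1*5^2 = -1200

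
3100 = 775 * 4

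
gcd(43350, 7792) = 2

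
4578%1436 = 270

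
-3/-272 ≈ 0.0110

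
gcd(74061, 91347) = 3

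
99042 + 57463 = 156505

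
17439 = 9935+7504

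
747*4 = 2988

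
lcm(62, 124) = 124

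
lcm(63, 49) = 441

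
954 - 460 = 494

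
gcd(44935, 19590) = 5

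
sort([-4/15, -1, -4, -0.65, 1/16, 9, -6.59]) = [-6.59, -4, -1, -0.65, -4/15, 1/16, 9]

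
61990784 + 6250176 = 68240960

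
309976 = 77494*4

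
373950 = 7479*50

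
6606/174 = 1101/29 ≈ 37.97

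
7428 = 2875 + 4553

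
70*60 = 4200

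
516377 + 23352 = 539729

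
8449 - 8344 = 105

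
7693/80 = 96 + 13/80 ≈ 96.16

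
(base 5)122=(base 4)211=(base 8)45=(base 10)37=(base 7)52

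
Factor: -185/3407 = -1 * 5^1 * 37^1 * 3407^(-1)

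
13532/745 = 18 + 122/745 ≈ 18.16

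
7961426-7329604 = 631822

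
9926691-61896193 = -51969502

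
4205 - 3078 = 1127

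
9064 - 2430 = 6634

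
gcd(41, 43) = 1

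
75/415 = 15/83 ≈ 0.181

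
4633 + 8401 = 13034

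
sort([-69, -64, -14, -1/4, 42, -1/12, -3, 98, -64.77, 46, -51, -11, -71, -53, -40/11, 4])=[-71, -69, -64.77, -64, -53, -51, -14, -11, -40/11, -3, -1/4, -1/12, 4, 42, 46, 98]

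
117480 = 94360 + 23120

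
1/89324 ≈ 0.0000112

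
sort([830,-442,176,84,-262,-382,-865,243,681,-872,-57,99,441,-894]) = [-894,-872,-865,-442,-382,-262,-57,84,99,176,243,441,681,830]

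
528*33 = 17424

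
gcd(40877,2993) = 41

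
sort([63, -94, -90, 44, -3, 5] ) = [-94, -90, -3, 5, 44, 63] 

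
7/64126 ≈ 0.000109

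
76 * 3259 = 247684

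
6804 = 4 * 1701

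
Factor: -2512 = -1 * 2^4 * 157^1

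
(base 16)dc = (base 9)264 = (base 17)cg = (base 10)220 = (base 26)8c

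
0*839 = 0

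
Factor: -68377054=-1*2^1*127^1*269201^1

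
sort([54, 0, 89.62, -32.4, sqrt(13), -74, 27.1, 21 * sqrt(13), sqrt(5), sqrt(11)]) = [-74, -32.4, 0, sqrt(5), sqrt(11), sqrt(13), 27.1, 54, 21 * sqrt(13), 89.62]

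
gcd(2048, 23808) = 256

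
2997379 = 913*3283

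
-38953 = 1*(-38953)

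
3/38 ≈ 0.0789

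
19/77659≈0.000245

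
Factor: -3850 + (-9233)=-1 * 3^1 * 7^2 * 89^1=-13083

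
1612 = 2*806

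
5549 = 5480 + 69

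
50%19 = 12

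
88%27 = 7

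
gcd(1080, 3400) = 40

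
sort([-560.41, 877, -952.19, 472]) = [-952.19, -560.41, 472, 877]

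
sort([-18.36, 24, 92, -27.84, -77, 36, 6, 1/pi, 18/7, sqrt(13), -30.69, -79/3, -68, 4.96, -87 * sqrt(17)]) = [-87 * sqrt(17), -77, -68, -30.69, -27.84, -79/3, -18.36, 1/pi, 18/7, sqrt(13), 4.96, 6, 24, 36, 92]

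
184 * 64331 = 11836904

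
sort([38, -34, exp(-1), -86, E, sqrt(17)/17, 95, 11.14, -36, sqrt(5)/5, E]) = [-86, -36, -34, sqrt(17)/17, exp(-1), sqrt(5)/5, E, E, 11.14, 38, 95]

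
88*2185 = 192280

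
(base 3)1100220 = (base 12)6b0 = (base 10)996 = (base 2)1111100100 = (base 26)1c8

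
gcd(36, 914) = 2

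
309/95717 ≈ 0.00323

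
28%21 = 7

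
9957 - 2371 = 7586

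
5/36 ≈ 0.139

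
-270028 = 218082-488110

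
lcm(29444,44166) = 88332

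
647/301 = 2 + 45/301 ≈ 2.15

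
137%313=137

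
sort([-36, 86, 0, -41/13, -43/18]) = [-36, -41/13, -43/18, 0, 86]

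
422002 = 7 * 60286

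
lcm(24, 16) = 48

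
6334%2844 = 646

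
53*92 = 4876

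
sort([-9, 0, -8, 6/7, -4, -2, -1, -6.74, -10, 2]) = [-10, -9, -8, -6.74, -4, -2, -1, 0, 6/7, 2]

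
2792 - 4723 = -1931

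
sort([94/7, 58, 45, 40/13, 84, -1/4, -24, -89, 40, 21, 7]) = [-89, -24, -1/4, 40/13, 7, 94/7, 21, 40, 45, 58, 84]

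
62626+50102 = 112728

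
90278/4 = 22569 + 1/2 = 22569.50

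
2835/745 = 567/149 ≈ 3.81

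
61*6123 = 373503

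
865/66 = 13 + 7/66 ≈ 13.11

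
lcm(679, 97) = 679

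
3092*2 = 6184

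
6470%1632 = 1574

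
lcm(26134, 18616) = 1358968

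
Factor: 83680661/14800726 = 2^(-1)*83^(-1)*163^(-1)*547^(-1)*83680661^1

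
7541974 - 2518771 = 5023203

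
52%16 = 4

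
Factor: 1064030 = 2^1 * 5^1 * 11^1 * 17^1 * 569^1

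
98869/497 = 198 + 463/497 ≈ 198.93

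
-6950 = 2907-9857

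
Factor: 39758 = 2^1*103^1*193^1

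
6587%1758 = 1313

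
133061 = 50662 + 82399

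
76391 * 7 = 534737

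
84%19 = 8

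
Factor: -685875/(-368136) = 2^(-3)*3^(-1)*5^3*31^1*59^1*5113^(-1) = 228625/122712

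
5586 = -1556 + 7142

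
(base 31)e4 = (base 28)fi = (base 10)438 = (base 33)d9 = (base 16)1b6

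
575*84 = 48300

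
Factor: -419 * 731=-1 * 17^1 * 43^1 * 419^1=-306289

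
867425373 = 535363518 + 332061855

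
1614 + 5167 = 6781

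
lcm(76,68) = 1292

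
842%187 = 94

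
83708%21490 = 19238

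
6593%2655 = 1283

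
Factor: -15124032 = -1 * 2^6 * 3^2 * 7^1 * 11^2 * 31^1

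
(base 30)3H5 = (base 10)3215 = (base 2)110010001111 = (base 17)B22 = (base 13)1604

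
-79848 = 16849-96697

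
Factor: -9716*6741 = -1*2^2*3^2*7^2*107^1*347^1 = -65495556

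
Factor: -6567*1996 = -1*2^2*3^1*11^1*199^1*499^1 = -13107732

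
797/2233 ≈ 0.357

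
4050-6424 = -2374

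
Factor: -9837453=-1 * 3^1 * 211^1 * 15541^1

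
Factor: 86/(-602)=-1*7^(-1)=-1/7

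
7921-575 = 7346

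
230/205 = 1 + 5/41 ≈ 1.12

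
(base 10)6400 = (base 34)5i8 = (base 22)d4k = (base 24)b2g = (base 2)1100100000000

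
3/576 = 1/192≈0.00521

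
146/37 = 3 + 35/37 ≈ 3.95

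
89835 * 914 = 82109190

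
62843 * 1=62843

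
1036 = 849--187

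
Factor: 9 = 3^2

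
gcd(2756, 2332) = 212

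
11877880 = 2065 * 5752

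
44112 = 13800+30312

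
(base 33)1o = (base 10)57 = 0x39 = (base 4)321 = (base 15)3c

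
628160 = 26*24160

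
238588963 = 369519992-130931029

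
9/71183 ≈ 0.000126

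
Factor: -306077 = -1*151^1*2027^1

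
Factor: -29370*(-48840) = 2^4*3^2*5^2*11^2*37^1*89^1 = 1434430800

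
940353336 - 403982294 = 536371042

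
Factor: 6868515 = 3^1*5^1*31^1*14771^1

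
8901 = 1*8901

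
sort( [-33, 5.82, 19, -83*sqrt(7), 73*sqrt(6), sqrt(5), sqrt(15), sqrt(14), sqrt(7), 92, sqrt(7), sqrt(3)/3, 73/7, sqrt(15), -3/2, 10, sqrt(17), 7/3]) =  [-83*sqrt(7), -33, -3/2, sqrt(3)/3, sqrt(5), 7/3, sqrt(7), sqrt(7), sqrt(14), sqrt(15), sqrt(15), sqrt(17), 5.82, 10, 73/7, 19, 92, 73*sqrt(6)]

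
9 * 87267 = 785403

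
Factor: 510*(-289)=-1*2^1*3^1*5^1*17^3=-147390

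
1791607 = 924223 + 867384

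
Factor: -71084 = -1 * 2^2 * 13^1 * 1367^1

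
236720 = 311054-74334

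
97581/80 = 1219 + 61/80 ≈ 1219.76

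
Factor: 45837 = 3^2*11^1*463^1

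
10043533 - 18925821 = -8882288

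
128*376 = 48128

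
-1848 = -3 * 616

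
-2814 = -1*2814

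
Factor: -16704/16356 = -1*2^4*3^1*47^(-1) = -48/47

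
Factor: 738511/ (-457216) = -1 * 2^ (-9) * 827^1 = -827/512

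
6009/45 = 2003/15 ≈ 133.53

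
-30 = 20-50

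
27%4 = 3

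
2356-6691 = -4335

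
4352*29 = 126208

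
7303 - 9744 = -2441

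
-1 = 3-4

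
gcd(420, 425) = 5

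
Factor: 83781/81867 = 3^2*107^1*941^(-1) = 963/941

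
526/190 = 263/95 ≈ 2.77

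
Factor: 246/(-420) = -1*2^(-1)*5^(-1)*7^(-1)*41^1 = -41/70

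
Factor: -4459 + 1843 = -1*2^3*3^1*109^1 = -2616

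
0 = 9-9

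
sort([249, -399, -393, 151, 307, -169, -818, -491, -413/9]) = [-818, -491, -399, -393, -169, -413/9, 151, 249, 307]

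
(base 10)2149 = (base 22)49f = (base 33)1w4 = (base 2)100001100101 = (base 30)2bj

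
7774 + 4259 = 12033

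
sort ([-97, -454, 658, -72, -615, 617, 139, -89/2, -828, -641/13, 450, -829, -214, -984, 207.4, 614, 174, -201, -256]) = [-984, -829, -828, -615, -454, -256, -214, -201, -97, -72, -641/13, -89/2, 139, 174, 207.4, 450, 614, 617, 658]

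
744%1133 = 744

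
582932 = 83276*7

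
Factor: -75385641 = -1 * 3^1 * 25128547^1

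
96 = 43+53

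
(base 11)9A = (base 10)109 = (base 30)3J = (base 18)61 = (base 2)1101101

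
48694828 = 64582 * 754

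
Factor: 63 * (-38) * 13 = -1 * 2^1 * 3^2 * 7^1 * 13^1 * 19^1 = -31122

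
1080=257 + 823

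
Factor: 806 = 2^1*13^1*31^1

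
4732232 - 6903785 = -2171553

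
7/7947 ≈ 0.000881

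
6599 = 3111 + 3488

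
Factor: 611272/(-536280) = -1 * 3^(-1) * 5^(-1) * 41^(-1) * 701^1 = -701/615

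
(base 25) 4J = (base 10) 119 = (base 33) 3K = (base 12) 9B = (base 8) 167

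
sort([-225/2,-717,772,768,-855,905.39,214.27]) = [-855,-717,-225/2,214.27,768,772,905.39]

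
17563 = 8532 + 9031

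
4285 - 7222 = -2937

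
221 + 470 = 691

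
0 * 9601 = 0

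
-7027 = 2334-9361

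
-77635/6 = -12939 - 1/6 ≈ -12939.17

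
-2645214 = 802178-3447392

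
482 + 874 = 1356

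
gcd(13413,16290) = 3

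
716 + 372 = 1088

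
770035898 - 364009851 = 406026047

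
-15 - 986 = -1001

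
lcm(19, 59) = 1121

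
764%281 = 202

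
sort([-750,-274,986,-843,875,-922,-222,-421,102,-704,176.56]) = [-922,-843,-750,-704,-421,-274,-222,102,176.56,875,986]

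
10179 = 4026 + 6153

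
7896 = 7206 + 690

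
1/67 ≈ 0.0149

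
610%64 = 34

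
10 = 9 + 1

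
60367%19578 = 1633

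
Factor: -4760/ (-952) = 5^1 = 5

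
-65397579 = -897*72907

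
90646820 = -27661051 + 118307871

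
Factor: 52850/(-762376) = -1*2^(-2)*5^2*7^1*151^1*233^(-1)*409^(-1) = -26425/381188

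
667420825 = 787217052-119796227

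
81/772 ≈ 0.105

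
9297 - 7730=1567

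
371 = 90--281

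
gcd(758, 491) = 1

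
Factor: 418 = 2^1*11^1*19^1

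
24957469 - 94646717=-69689248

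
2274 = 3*758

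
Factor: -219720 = -1*2^3*3^1*5^1*1831^1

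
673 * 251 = 168923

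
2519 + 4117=6636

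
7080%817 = 544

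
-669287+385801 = -283486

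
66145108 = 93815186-27670078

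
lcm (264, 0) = 0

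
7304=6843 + 461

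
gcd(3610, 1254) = 38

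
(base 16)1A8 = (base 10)424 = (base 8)650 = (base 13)268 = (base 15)1D4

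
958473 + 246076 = 1204549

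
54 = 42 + 12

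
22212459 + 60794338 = 83006797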